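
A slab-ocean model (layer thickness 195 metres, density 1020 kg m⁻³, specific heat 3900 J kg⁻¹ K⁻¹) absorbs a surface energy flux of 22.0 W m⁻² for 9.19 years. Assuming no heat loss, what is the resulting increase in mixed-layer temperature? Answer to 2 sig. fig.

8.2 K

Areal heat capacity C = ρ c_p D = 1020 × 3900 × 195 = 7.76×10^8 J m⁻² K⁻¹.
Net heat input Q = F Δt = 22.0 × (9.19 years × 3.156×10^7 s/year) = 6.38×10^9 J/m².
ΔT = Q / C = 6.38×10^9 / 7.76×10^8 = 8.23 K.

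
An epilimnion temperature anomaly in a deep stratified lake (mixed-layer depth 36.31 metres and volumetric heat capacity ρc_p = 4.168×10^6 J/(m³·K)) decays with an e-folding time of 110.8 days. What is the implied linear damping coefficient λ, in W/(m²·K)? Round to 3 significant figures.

Areal heat capacity C = ρc_p × D = 4.168×10^6 × 36.31 = 1.51×10^8 J/(m^2 K).
τ = 110.8 days = 9.57×10^6 s.
λ = C / τ = 1.51×10^8 / 9.57×10^6 = 15.8 W/(m²·K).

15.8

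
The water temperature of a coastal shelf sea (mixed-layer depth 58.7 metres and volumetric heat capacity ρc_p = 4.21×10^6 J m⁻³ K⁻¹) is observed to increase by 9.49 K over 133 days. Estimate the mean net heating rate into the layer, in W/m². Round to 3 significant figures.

204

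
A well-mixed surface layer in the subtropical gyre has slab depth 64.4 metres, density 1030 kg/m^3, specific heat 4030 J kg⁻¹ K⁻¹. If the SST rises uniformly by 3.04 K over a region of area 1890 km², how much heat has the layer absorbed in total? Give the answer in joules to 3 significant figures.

Areal heat capacity C = ρ c_p D = 1030 × 4030 × 64.4 = 2.67×10^8 J m⁻² K⁻¹.
Heat per unit area: q = C ΔT = 2.67×10^8 × 3.04 = 8.13×10^8 J/m².
Total heat: Q = q × A = 8.13×10^8 × (1890 × 10⁶ m²) = 1.54×10^18 J.

1.54×10^18 J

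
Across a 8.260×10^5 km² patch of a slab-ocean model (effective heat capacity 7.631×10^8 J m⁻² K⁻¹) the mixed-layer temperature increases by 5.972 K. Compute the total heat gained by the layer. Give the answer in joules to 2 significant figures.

3.8×10^21 J

Areal heat capacity C = 7.631×10^8 J m⁻² K⁻¹ (given).
Heat per unit area: q = C ΔT = 7.63×10^8 × 5.972 = 4.56×10^9 J/m².
Total heat: Q = q × A = 4.56×10^9 × (8.260×10^5 × 10⁶ m²) = 3.76×10^21 J.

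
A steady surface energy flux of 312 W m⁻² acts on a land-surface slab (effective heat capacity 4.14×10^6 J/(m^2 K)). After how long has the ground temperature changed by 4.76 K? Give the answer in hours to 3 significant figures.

17.5 hours

Areal heat capacity C = 4.14×10^6 J/(m^2 K) (given).
Time required: Δt = C ΔT / F = 4.14×10^6 × 4.76 / 312 = 63200 s.
In hours: 63200 s / (3600 s/hour) = 17.5 hours.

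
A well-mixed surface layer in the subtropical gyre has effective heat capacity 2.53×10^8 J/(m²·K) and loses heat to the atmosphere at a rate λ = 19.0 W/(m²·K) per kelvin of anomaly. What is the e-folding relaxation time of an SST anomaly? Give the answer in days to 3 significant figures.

154 days

Areal heat capacity C = 2.53×10^8 J/(m²·K) (given).
Relaxation time τ = C / λ = 2.53×10^8 / 19.0 = 1.33×10^7 s.
In days: 1.33×10^7 s / (86400 s/day) = 154 days.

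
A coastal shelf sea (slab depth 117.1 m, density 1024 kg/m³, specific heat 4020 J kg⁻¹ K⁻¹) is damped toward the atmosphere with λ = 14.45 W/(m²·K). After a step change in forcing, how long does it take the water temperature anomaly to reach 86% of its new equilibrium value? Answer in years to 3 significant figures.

Areal heat capacity C = ρ c_p D = 1024 × 4020 × 117.1 = 4.82×10^8 J/(m^2 K).
τ = C / λ = 4.82×10^8 / 14.45 = 3.34×10^7 s.
Fraction reached: 1 − e^(−t/τ) = 0.86 ⇒ t = −τ ln(1 − 0.86) = τ × 1.97.
t = 6.56×10^7 s = 2.08 years.

2.08 years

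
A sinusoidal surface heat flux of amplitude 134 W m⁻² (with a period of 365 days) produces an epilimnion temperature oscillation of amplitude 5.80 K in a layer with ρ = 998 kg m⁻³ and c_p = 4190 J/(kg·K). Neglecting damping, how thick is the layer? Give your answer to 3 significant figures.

ω = 2π / 3.15×10^7 s = 1.99×10^-7 s⁻¹.
Required C = F₀ / (A ω) = 134 / (5.80 × 1.99×10^-7) = 1.16×10^8 J/(m²·K).
D = C / (ρ c_p) = 1.16×10^8 / (998 × 4190) = 27.7 m.

27.7 m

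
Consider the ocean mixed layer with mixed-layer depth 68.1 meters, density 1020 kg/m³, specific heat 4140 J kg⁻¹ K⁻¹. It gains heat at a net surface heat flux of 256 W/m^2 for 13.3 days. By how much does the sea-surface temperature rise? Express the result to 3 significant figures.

1.02 K

Areal heat capacity C = ρ c_p D = 1020 × 4140 × 68.1 = 2.88×10^8 J/(m²·K).
Net heat input Q = F Δt = 256 × (13.3 days × 86400 s/day) = 2.94×10^8 J/m².
ΔT = Q / C = 2.94×10^8 / 2.88×10^8 = 1.02 K.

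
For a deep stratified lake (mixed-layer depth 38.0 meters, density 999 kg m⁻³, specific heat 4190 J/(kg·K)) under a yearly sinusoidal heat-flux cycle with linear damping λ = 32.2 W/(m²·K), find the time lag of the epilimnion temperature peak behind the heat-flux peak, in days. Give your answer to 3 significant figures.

45.2 days

Areal heat capacity C = ρ c_p D = 999 × 4190 × 38.0 = 1.59×10^8 J/(m^2 K).
ω = 2π / 3.15×10^7 s = 1.99×10^-7 s⁻¹.
Phase lag φ = arctan(Cω/λ) = arctan(31.7/32.2) = 0.777 rad.
Time lag = φ / ω = 0.777 / 1.99×10^-7 = 3.90×10^6 s = 45.2 days.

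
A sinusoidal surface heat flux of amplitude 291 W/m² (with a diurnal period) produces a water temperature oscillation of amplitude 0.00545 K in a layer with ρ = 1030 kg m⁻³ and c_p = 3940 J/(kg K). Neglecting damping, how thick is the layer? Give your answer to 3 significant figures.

ω = 2π / 86400 s = 7.27×10^-5 s⁻¹.
Required C = F₀ / (A ω) = 291 / (0.00545 × 7.27×10^-5) = 7.34×10^8 J/(m²·K).
D = C / (ρ c_p) = 7.34×10^8 / (1030 × 3940) = 181 m.

181 m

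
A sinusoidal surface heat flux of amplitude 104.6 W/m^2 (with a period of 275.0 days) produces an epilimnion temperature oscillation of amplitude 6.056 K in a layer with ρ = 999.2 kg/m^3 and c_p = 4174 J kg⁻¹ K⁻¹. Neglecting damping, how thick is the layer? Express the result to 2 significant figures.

16 m

ω = 2π / 2.38×10^7 s = 2.64×10^-7 s⁻¹.
Required C = F₀ / (A ω) = 104.6 / (6.056 × 2.64×10^-7) = 6.53×10^7 J/(m²·K).
D = C / (ρ c_p) = 6.53×10^7 / (999.2 × 4174) = 15.7 m.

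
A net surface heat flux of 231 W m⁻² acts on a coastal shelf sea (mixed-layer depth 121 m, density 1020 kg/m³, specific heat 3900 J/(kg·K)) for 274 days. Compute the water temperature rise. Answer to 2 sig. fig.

Areal heat capacity C = ρ c_p D = 1020 × 3900 × 121 = 4.81×10^8 J m⁻² K⁻¹.
Net heat input Q = F Δt = 231 × (274 days × 86400 s/day) = 5.47×10^9 J/m².
ΔT = Q / C = 5.47×10^9 / 4.81×10^8 = 11.4 K.

11 K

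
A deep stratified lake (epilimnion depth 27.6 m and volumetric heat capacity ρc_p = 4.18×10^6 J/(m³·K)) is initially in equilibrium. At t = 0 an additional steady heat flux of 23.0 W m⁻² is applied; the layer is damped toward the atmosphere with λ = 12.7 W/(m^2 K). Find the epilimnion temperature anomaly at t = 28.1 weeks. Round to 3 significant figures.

1.53 K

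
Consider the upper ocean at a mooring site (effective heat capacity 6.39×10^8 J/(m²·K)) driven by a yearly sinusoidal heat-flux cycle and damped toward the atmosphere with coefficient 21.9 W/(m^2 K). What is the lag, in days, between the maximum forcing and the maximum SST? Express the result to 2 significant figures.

Areal heat capacity C = 6.39×10^8 J/(m²·K) (given).
ω = 2π / 3.15×10^7 s = 1.99×10^-7 s⁻¹.
Phase lag φ = arctan(Cω/λ) = arctan(127/21.9) = 1.40 rad.
Time lag = φ / ω = 1.40 / 1.99×10^-7 = 7.03×10^6 s = 81.4 days.

81 days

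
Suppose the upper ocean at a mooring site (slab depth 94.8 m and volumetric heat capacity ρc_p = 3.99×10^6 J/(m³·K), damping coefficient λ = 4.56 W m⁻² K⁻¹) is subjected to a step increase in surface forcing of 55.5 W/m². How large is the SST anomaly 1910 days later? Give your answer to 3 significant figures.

10.5 K

Areal heat capacity C = ρc_p × D = 3.99×10^6 × 94.8 = 3.78×10^8 J/(m²·K).
τ = C / λ = 3.78×10^8 / 4.56 = 8.30×10^7 s.
Equilibrium anomaly ΔT_eq = F / λ = 55.5 / 4.56 = 12.2 K.
t = 1910 days = 1.65×10^8 s, so t/τ = 1.99.
ΔT(t) = ΔT_eq (1 − e^(−t/τ)) = 12.2 × (1 − e^−1.99) = 10.5 K.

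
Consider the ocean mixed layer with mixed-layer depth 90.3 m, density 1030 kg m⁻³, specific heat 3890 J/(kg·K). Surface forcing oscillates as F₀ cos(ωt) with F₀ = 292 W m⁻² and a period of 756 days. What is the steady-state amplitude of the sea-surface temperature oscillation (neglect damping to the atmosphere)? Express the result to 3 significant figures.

8.39 K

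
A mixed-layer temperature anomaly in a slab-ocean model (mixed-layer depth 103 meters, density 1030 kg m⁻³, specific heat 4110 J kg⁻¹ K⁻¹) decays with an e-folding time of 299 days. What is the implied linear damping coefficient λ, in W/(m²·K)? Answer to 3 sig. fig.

Areal heat capacity C = ρ c_p D = 1030 × 4110 × 103 = 4.36×10^8 J m⁻² K⁻¹.
τ = 299 days = 2.58×10^7 s.
λ = C / τ = 4.36×10^8 / 2.58×10^7 = 16.9 W/(m²·K).

16.9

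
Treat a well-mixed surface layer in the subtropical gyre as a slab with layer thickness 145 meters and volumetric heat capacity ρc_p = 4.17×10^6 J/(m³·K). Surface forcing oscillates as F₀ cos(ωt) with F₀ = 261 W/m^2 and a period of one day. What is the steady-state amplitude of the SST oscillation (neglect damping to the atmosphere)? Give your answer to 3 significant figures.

Areal heat capacity C = ρc_p × D = 4.17×10^6 × 145 = 6.05×10^8 J/(m^2 K).
Angular frequency ω = 2π / T = 2π / 86400 s = 7.27×10^-5 s⁻¹.
Cω = 6.05×10^8 × 7.27×10^-5 = 44000 W/(m²·K).
Amplitude A = F₀ / (Cω) = 261 / 44000 = 0.00594 K.

0.00594 K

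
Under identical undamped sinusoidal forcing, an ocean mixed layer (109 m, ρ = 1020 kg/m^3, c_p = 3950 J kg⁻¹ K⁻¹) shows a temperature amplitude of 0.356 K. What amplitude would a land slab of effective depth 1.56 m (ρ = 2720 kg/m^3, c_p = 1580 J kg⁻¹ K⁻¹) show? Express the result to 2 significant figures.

C_ocean = 4.39×10^8 J/(m²·K); C_land = 6.70×10^6 J/(m²·K).
A ∝ 1/C ⇒ A_land = A_ocean × C_ocean/C_land = 0.356 × 65.5 = 23.3 K.

23 K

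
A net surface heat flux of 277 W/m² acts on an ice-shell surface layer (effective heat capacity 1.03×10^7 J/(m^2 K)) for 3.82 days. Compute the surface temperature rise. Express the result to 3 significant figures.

Areal heat capacity C = 1.03×10^7 J/(m^2 K) (given).
Net heat input Q = F Δt = 277 × (3.82 days × 86400 s/day) = 9.14×10^7 J/m².
ΔT = Q / C = 9.14×10^7 / 1.03×10^7 = 8.88 K.

8.88 K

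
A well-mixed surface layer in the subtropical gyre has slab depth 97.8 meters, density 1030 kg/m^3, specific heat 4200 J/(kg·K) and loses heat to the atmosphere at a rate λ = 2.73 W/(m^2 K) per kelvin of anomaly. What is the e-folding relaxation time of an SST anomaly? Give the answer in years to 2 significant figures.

4.9 years

Areal heat capacity C = ρ c_p D = 1030 × 4200 × 97.8 = 4.23×10^8 J/(m²·K).
Relaxation time τ = C / λ = 4.23×10^8 / 2.73 = 1.55×10^8 s.
In years: 1.55×10^8 s / (3.156×10^7 s/year) = 4.91 years.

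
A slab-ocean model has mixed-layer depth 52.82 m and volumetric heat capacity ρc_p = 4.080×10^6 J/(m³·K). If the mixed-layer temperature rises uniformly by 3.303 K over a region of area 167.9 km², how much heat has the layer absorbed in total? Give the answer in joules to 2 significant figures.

1.2×10^17 J

Areal heat capacity C = ρc_p × D = 4.080×10^6 × 52.82 = 2.16×10^8 J/(m^2 K).
Heat per unit area: q = C ΔT = 2.16×10^8 × 3.303 = 7.12×10^8 J/m².
Total heat: Q = q × A = 7.12×10^8 × (167.9 × 10⁶ m²) = 1.20×10^17 J.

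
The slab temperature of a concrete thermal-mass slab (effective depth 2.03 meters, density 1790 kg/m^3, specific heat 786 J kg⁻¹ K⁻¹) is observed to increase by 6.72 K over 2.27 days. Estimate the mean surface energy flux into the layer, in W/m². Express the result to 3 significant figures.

97.9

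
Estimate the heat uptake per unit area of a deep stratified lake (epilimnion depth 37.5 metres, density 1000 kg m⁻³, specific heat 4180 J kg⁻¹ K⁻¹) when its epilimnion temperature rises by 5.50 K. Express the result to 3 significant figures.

8.62×10^8

Areal heat capacity C = ρ c_p D = 1000 × 4180 × 37.5 = 1.57×10^8 J m⁻² K⁻¹.
ΔQ = C ΔT = 1.57×10^8 × 5.50 = 8.62×10^8 J/m².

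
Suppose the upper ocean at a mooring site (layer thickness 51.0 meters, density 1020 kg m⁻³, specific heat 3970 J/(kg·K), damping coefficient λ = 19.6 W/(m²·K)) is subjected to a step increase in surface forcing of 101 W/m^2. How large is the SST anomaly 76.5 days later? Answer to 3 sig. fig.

2.40 K

Areal heat capacity C = ρ c_p D = 1020 × 3970 × 51.0 = 2.07×10^8 J/(m^2 K).
τ = C / λ = 2.07×10^8 / 19.6 = 1.05×10^7 s.
Equilibrium anomaly ΔT_eq = F / λ = 101 / 19.6 = 5.15 K.
t = 76.5 days = 6.61×10^6 s, so t/τ = 0.627.
ΔT(t) = ΔT_eq (1 − e^(−t/τ)) = 5.15 × (1 − e^−0.627) = 2.40 K.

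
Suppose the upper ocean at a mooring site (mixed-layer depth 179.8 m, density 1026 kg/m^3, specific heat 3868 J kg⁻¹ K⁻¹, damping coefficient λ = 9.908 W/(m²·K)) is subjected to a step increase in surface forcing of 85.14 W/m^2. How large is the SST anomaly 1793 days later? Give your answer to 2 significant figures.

7.6 K

Areal heat capacity C = ρ c_p D = 1026 × 3868 × 179.8 = 7.14×10^8 J/(m^2 K).
τ = C / λ = 7.14×10^8 / 9.908 = 7.20×10^7 s.
Equilibrium anomaly ΔT_eq = F / λ = 85.14 / 9.908 = 8.59 K.
t = 1793 days = 1.55×10^8 s, so t/τ = 2.15.
ΔT(t) = ΔT_eq (1 − e^(−t/τ)) = 8.59 × (1 − e^−2.15) = 7.59 K.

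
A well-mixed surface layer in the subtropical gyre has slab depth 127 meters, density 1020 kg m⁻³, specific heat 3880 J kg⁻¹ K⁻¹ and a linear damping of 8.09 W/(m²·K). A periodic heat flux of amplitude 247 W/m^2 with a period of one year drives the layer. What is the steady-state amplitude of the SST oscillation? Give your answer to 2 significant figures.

2.5 K

Areal heat capacity C = ρ c_p D = 1020 × 3880 × 127 = 5.03×10^8 J/(m²·K).
Angular frequency ω = 2π / T = 2π / 3.15×10^7 s = 1.99×10^-7 s⁻¹.
√((Cω)² + λ²) = √((100)² + 8.09²) = 100 W/(m²·K).
Amplitude A = F₀ / √((Cω)²+λ²) = 247 / 100 = 2.46 K.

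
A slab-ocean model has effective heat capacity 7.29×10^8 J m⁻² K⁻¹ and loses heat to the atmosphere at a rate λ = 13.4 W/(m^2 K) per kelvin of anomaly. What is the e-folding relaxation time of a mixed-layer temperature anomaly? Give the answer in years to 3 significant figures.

Areal heat capacity C = 7.29×10^8 J m⁻² K⁻¹ (given).
Relaxation time τ = C / λ = 7.29×10^8 / 13.4 = 5.44×10^7 s.
In years: 5.44×10^7 s / (3.156×10^7 s/year) = 1.72 years.

1.72 years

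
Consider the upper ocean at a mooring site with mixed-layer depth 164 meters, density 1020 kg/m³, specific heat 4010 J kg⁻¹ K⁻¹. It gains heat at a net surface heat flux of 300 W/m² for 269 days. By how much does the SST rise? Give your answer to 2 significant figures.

10 K

Areal heat capacity C = ρ c_p D = 1020 × 4010 × 164 = 6.71×10^8 J/(m^2 K).
Net heat input Q = F Δt = 300 × (269 days × 86400 s/day) = 6.97×10^9 J/m².
ΔT = Q / C = 6.97×10^9 / 6.71×10^8 = 10.4 K.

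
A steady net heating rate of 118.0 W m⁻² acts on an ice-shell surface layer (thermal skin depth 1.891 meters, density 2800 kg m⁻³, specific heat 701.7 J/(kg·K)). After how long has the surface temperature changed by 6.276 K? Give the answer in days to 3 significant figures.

2.29 days

Areal heat capacity C = ρ c_p D = 2800 × 701.7 × 1.891 = 3.72×10^6 J/(m^2 K).
Time required: Δt = C ΔT / F = 3.72×10^6 × 6.276 / 118.0 = 1.98×10^5 s.
In days: 1.98×10^5 s / (86400 s/day) = 2.29 days.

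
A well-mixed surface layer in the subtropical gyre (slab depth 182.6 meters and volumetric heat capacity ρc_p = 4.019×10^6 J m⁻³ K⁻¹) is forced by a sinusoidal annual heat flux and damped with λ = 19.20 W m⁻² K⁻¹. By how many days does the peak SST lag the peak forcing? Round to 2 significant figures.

84 days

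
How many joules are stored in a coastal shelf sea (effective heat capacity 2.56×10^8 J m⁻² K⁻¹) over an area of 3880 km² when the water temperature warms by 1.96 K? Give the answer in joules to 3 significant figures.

Areal heat capacity C = 2.56×10^8 J m⁻² K⁻¹ (given).
Heat per unit area: q = C ΔT = 2.56×10^8 × 1.96 = 5.02×10^8 J/m².
Total heat: Q = q × A = 5.02×10^8 × (3880 × 10⁶ m²) = 1.95×10^18 J.

1.95×10^18 J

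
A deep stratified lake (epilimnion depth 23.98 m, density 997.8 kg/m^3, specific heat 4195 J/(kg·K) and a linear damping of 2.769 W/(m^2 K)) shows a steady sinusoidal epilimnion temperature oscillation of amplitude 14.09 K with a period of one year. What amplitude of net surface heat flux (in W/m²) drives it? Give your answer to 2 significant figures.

Areal heat capacity C = ρ c_p D = 997.8 × 4195 × 23.98 = 1.00×10^8 J/(m²·K).
ω = 2π / 3.15×10^7 s = 1.99×10^-7 s⁻¹.
√((Cω)² + λ²) = √((20.0)² + 2.769²) = 20.2 W/(m²·K).
F₀ = A × √((Cω)²+λ²) = 14.09 × 20.2 = 284 W/m².

280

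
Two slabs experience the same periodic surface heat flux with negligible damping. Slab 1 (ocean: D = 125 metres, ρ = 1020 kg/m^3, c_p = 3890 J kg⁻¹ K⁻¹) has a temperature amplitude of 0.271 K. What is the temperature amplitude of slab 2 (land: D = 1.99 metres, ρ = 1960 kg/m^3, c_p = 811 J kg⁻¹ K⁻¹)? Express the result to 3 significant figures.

C_ocean = 4.96×10^8 J/(m²·K); C_land = 3.16×10^6 J/(m²·K).
A ∝ 1/C ⇒ A_land = A_ocean × C_ocean/C_land = 0.271 × 157 = 42.5 K.

42.5 K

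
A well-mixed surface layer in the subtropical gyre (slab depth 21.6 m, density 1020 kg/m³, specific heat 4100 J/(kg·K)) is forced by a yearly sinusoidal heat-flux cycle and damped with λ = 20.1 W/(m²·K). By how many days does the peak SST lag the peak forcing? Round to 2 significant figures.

Areal heat capacity C = ρ c_p D = 1020 × 4100 × 21.6 = 9.03×10^7 J/(m^2 K).
ω = 2π / 3.15×10^7 s = 1.99×10^-7 s⁻¹.
Phase lag φ = arctan(Cω/λ) = arctan(18.0/20.1) = 0.730 rad.
Time lag = φ / ω = 0.730 / 1.99×10^-7 = 3.67×10^6 s = 42.4 days.

42 days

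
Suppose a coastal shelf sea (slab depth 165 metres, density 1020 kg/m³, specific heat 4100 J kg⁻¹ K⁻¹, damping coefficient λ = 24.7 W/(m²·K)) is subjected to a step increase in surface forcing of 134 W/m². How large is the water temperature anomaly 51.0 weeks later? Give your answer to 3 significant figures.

3.63 K

Areal heat capacity C = ρ c_p D = 1020 × 4100 × 165 = 6.90×10^8 J/(m²·K).
τ = C / λ = 6.90×10^8 / 24.7 = 2.79×10^7 s.
Equilibrium anomaly ΔT_eq = F / λ = 134 / 24.7 = 5.43 K.
t = 51.0 weeks = 3.08×10^7 s, so t/τ = 1.10.
ΔT(t) = ΔT_eq (1 − e^(−t/τ)) = 5.43 × (1 − e^−1.10) = 3.63 K.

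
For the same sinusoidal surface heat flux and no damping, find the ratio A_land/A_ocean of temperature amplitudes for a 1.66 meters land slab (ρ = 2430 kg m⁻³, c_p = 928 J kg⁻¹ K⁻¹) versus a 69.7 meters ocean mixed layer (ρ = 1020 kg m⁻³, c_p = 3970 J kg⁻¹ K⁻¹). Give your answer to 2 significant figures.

C_ocean = 1020 × 3970 × 69.7 = 2.82×10^8 J/(m²·K).
C_land = 2430 × 928 × 1.66 = 3.74×10^6 J/(m²·K).
Undamped amplitude ∝ 1/C, so A_land/A_ocean = C_ocean/C_land = 75.4.

75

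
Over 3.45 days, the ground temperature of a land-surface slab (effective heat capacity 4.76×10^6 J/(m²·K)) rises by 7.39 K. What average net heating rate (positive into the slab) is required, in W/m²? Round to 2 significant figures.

Areal heat capacity C = 4.76×10^6 J/(m²·K) (given).
Required heat per unit area: Q = C ΔT = 4.76×10^6 × 7.39 = 3.52×10^7 J/m².
Flux F = Q / Δt = 3.52×10^7 / 2.98×10^5 s = 118 W/m².

120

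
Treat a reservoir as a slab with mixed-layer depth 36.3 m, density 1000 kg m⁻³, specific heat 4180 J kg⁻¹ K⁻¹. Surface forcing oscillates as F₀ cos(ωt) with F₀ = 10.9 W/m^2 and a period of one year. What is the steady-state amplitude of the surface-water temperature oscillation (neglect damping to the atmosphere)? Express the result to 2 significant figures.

Areal heat capacity C = ρ c_p D = 1000 × 4180 × 36.3 = 1.52×10^8 J m⁻² K⁻¹.
Angular frequency ω = 2π / T = 2π / 3.15×10^7 s = 1.99×10^-7 s⁻¹.
Cω = 1.52×10^8 × 1.99×10^-7 = 30.2 W/(m²·K).
Amplitude A = F₀ / (Cω) = 10.9 / 30.2 = 0.361 K.

0.36 K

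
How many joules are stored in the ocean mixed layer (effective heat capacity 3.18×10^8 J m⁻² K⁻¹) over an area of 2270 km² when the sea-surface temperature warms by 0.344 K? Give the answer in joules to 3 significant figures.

2.48×10^17 J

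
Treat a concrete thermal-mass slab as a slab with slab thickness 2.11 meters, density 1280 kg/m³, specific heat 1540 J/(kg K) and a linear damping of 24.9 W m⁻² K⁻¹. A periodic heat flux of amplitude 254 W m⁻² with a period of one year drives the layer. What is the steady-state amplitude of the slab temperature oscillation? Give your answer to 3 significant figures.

Areal heat capacity C = ρ c_p D = 1280 × 1540 × 2.11 = 4.16×10^6 J m⁻² K⁻¹.
Angular frequency ω = 2π / T = 2π / 3.15×10^7 s = 1.99×10^-7 s⁻¹.
√((Cω)² + λ²) = √((0.829)² + 24.9²) = 24.9 W/(m²·K).
Amplitude A = F₀ / √((Cω)²+λ²) = 254 / 24.9 = 10.2 K.

10.2 K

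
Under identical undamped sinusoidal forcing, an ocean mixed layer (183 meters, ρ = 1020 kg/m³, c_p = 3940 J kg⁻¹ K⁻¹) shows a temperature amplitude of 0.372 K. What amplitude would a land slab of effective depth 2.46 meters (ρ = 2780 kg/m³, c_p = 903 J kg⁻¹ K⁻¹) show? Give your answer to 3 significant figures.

44.3 K

C_ocean = 7.35×10^8 J/(m²·K); C_land = 6.18×10^6 J/(m²·K).
A ∝ 1/C ⇒ A_land = A_ocean × C_ocean/C_land = 0.372 × 119 = 44.3 K.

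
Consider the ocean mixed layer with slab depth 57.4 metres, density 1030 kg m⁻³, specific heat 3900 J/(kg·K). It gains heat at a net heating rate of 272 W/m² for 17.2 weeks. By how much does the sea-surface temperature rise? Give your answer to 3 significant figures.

12.3 K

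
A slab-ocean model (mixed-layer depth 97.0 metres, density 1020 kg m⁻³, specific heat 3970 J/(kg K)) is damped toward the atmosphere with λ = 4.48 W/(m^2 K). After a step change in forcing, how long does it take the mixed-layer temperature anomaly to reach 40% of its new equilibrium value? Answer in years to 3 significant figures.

1.42 years

Areal heat capacity C = ρ c_p D = 1020 × 3970 × 97.0 = 3.93×10^8 J/(m^2 K).
τ = C / λ = 3.93×10^8 / 4.48 = 8.77×10^7 s.
Fraction reached: 1 − e^(−t/τ) = 0.40 ⇒ t = −τ ln(1 − 0.40) = τ × 0.511.
t = 4.48×10^7 s = 1.42 years.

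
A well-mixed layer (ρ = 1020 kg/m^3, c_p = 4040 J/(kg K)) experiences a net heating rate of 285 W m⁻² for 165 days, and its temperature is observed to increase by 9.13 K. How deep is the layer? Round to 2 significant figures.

110 m

Heat input Q = F Δt = 285 × 1.43×10^7 s = 4.06×10^9 J/m².
Required areal heat capacity C = Q / ΔT = 4.45×10^8 J/(m²·K).
Depth D = C / (ρ c_p) = 4.45×10^8 / (1020 × 4040) = 108 m.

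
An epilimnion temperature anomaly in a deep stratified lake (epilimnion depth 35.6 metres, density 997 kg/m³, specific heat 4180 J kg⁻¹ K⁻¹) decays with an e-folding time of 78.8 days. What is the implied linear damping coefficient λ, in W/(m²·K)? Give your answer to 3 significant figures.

21.8

Areal heat capacity C = ρ c_p D = 997 × 4180 × 35.6 = 1.48×10^8 J/(m^2 K).
τ = 78.8 days = 6.81×10^6 s.
λ = C / τ = 1.48×10^8 / 6.81×10^6 = 21.8 W/(m²·K).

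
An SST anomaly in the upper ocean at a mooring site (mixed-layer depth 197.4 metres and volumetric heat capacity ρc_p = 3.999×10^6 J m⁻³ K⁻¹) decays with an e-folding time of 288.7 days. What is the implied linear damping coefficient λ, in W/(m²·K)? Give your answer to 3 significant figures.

31.6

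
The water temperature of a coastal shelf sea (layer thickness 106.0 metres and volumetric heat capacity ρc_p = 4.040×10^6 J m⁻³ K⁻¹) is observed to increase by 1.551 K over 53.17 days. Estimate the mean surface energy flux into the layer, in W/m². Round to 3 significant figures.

Areal heat capacity C = ρc_p × D = 4.040×10^6 × 106.0 = 4.28×10^8 J m⁻² K⁻¹.
Required heat per unit area: Q = C ΔT = 4.28×10^8 × 1.551 = 6.64×10^8 J/m².
Flux F = Q / Δt = 6.64×10^8 / 4.59×10^6 s = 145 W/m².

145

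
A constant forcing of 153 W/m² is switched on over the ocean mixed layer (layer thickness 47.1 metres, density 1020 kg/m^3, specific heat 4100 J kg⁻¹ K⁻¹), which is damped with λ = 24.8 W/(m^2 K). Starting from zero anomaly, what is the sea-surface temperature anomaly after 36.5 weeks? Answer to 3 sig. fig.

Areal heat capacity C = ρ c_p D = 1020 × 4100 × 47.1 = 1.97×10^8 J/(m²·K).
τ = C / λ = 1.97×10^8 / 24.8 = 7.94×10^6 s.
Equilibrium anomaly ΔT_eq = F / λ = 153 / 24.8 = 6.17 K.
t = 36.5 weeks = 2.21×10^7 s, so t/τ = 2.78.
ΔT(t) = ΔT_eq (1 − e^(−t/τ)) = 6.17 × (1 − e^−2.78) = 5.79 K.

5.79 K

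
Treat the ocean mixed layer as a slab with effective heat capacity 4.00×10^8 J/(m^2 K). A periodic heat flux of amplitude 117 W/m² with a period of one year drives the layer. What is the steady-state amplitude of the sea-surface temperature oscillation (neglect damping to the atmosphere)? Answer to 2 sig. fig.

1.5 K

Areal heat capacity C = 4.00×10^8 J/(m^2 K) (given).
Angular frequency ω = 2π / T = 2π / 3.15×10^7 s = 1.99×10^-7 s⁻¹.
Cω = 4.00×10^8 × 1.99×10^-7 = 79.7 W/(m²·K).
Amplitude A = F₀ / (Cω) = 117 / 79.7 = 1.47 K.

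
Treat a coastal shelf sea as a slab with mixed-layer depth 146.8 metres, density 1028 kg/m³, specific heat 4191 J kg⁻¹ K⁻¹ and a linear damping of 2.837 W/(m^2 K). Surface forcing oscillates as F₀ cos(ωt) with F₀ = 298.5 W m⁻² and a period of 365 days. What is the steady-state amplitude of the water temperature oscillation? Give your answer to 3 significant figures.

2.37 K

Areal heat capacity C = ρ c_p D = 1028 × 4191 × 146.8 = 6.32×10^8 J/(m²·K).
Angular frequency ω = 2π / T = 2π / 3.15×10^7 s = 1.99×10^-7 s⁻¹.
√((Cω)² + λ²) = √((126)² + 2.837²) = 126 W/(m²·K).
Amplitude A = F₀ / √((Cω)²+λ²) = 298.5 / 126 = 2.37 K.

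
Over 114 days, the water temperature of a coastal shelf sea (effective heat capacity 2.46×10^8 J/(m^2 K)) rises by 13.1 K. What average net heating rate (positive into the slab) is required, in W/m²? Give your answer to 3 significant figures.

Areal heat capacity C = 2.46×10^8 J/(m^2 K) (given).
Required heat per unit area: Q = C ΔT = 2.46×10^8 × 13.1 = 3.22×10^9 J/m².
Flux F = Q / Δt = 3.22×10^9 / 9.85×10^6 s = 327 W/m².

327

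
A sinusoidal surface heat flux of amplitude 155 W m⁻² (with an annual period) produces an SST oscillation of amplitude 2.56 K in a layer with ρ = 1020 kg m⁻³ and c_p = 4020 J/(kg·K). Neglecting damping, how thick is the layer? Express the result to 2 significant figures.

74 m

ω = 2π / 3.15×10^7 s = 1.99×10^-7 s⁻¹.
Required C = F₀ / (A ω) = 155 / (2.56 × 1.99×10^-7) = 3.04×10^8 J/(m²·K).
D = C / (ρ c_p) = 3.04×10^8 / (1020 × 4020) = 74.1 m.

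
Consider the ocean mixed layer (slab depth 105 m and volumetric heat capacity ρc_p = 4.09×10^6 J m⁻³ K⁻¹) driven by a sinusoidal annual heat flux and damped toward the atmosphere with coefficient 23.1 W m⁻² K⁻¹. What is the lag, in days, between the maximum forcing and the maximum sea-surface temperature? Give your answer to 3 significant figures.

Areal heat capacity C = ρc_p × D = 4.09×10^6 × 105 = 4.29×10^8 J/(m^2 K).
ω = 2π / 3.15×10^7 s = 1.99×10^-7 s⁻¹.
Phase lag φ = arctan(Cω/λ) = arctan(85.6/23.1) = 1.31 rad.
Time lag = φ / ω = 1.31 / 1.99×10^-7 = 6.56×10^6 s = 75.9 days.

75.9 days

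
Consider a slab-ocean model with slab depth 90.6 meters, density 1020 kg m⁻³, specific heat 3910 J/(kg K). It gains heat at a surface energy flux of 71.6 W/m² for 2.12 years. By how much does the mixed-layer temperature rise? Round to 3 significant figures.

Areal heat capacity C = ρ c_p D = 1020 × 3910 × 90.6 = 3.61×10^8 J/(m^2 K).
Net heat input Q = F Δt = 71.6 × (2.12 years × 3.156×10^7 s/year) = 4.79×10^9 J/m².
ΔT = Q / C = 4.79×10^9 / 3.61×10^8 = 13.3 K.

13.3 K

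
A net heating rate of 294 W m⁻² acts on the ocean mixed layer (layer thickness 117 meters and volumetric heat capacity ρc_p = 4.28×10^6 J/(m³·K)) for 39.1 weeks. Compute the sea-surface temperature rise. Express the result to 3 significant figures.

13.9 K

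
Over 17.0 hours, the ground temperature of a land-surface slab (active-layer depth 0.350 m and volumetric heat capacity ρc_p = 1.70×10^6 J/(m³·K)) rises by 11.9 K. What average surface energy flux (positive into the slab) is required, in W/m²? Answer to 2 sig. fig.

120

Areal heat capacity C = ρc_p × D = 1.70×10^6 × 0.350 = 5.95×10^5 J/(m²·K).
Required heat per unit area: Q = C ΔT = 5.95×10^5 × 11.9 = 7.08×10^6 J/m².
Flux F = Q / Δt = 7.08×10^6 / 61200 s = 116 W/m².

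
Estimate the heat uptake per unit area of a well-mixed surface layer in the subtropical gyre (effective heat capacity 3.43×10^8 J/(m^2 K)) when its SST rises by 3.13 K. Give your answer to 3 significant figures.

1.07×10^9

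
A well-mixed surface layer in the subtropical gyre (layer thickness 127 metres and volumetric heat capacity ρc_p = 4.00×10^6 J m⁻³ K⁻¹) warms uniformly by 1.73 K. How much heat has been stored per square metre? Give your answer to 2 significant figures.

Areal heat capacity C = ρc_p × D = 4.00×10^6 × 127 = 5.08×10^8 J/(m²·K).
ΔQ = C ΔT = 5.08×10^8 × 1.73 = 8.79×10^8 J/m².

8.8×10^8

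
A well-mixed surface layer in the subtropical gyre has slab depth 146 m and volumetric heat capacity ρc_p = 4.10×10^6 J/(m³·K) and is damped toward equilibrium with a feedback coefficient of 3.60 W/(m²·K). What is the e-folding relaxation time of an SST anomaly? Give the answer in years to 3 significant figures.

5.27 years

Areal heat capacity C = ρc_p × D = 4.10×10^6 × 146 = 5.99×10^8 J/(m^2 K).
Relaxation time τ = C / λ = 5.99×10^8 / 3.60 = 1.66×10^8 s.
In years: 1.66×10^8 s / (3.156×10^7 s/year) = 5.27 years.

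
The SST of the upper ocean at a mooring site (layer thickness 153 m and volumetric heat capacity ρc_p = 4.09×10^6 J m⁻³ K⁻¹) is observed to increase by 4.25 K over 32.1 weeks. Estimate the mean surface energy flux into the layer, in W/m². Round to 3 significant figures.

Areal heat capacity C = ρc_p × D = 4.09×10^6 × 153 = 6.26×10^8 J/(m²·K).
Required heat per unit area: Q = C ΔT = 6.26×10^8 × 4.25 = 2.66×10^9 J/m².
Flux F = Q / Δt = 2.66×10^9 / 1.94×10^7 s = 137 W/m².

137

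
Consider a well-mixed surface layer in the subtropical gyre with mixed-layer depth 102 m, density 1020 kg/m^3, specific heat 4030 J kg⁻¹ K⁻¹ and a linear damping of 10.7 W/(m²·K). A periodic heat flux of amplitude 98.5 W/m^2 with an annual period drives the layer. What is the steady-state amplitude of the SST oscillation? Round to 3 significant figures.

1.17 K

Areal heat capacity C = ρ c_p D = 1020 × 4030 × 102 = 4.19×10^8 J m⁻² K⁻¹.
Angular frequency ω = 2π / T = 2π / 3.15×10^7 s = 1.99×10^-7 s⁻¹.
√((Cω)² + λ²) = √((83.5)² + 10.7²) = 84.2 W/(m²·K).
Amplitude A = F₀ / √((Cω)²+λ²) = 98.5 / 84.2 = 1.17 K.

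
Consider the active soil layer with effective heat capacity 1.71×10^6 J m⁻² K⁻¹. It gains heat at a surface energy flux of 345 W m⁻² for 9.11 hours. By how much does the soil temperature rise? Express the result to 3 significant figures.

Areal heat capacity C = 1.71×10^6 J m⁻² K⁻¹ (given).
Net heat input Q = F Δt = 345 × (9.11 hours × 3600 s/hour) = 1.13×10^7 J/m².
ΔT = Q / C = 1.13×10^7 / 1.71×10^6 = 6.62 K.

6.62 K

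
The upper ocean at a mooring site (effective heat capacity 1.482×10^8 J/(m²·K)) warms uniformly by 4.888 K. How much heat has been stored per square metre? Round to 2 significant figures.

Areal heat capacity C = 1.482×10^8 J/(m²·K) (given).
ΔQ = C ΔT = 1.48×10^8 × 4.888 = 7.24×10^8 J/m².

7.2×10^8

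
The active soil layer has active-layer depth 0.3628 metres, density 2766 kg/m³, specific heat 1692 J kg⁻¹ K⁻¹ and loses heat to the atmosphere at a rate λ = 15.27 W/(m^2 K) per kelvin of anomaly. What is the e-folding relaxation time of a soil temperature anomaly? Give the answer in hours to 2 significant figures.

31 hours

Areal heat capacity C = ρ c_p D = 2766 × 1692 × 0.3628 = 1.70×10^6 J/(m²·K).
Relaxation time τ = C / λ = 1.70×10^6 / 15.27 = 1.11×10^5 s.
In hours: 1.11×10^5 s / (3600 s/hour) = 30.9 hours.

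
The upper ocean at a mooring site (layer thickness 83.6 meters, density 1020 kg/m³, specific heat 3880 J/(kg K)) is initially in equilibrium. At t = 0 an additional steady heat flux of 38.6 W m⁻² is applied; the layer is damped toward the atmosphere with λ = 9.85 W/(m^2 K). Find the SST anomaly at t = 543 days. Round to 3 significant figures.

Areal heat capacity C = ρ c_p D = 1020 × 3880 × 83.6 = 3.31×10^8 J m⁻² K⁻¹.
τ = C / λ = 3.31×10^8 / 9.85 = 3.36×10^7 s.
Equilibrium anomaly ΔT_eq = F / λ = 38.6 / 9.85 = 3.92 K.
t = 543 days = 4.69×10^7 s, so t/τ = 1.40.
ΔT(t) = ΔT_eq (1 − e^(−t/τ)) = 3.92 × (1 − e^−1.40) = 2.95 K.

2.95 K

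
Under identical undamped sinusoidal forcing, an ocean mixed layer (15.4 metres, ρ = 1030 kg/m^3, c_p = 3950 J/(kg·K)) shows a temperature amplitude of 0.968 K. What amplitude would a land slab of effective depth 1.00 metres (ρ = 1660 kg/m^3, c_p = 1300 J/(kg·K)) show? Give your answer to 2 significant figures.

C_ocean = 6.27×10^7 J/(m²·K); C_land = 2.16×10^6 J/(m²·K).
A ∝ 1/C ⇒ A_land = A_ocean × C_ocean/C_land = 0.968 × 29.0 = 28.1 K.

28 K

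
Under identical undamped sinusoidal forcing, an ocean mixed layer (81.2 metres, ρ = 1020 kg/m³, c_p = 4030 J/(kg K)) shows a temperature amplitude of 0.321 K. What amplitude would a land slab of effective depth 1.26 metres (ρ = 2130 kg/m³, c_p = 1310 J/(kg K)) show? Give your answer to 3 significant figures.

30.5 K

C_ocean = 3.34×10^8 J/(m²·K); C_land = 3.52×10^6 J/(m²·K).
A ∝ 1/C ⇒ A_land = A_ocean × C_ocean/C_land = 0.321 × 94.9 = 30.5 K.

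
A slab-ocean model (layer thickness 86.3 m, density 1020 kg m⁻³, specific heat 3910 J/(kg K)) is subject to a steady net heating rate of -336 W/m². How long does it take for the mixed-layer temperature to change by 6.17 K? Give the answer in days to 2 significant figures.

Areal heat capacity C = ρ c_p D = 1020 × 3910 × 86.3 = 3.44×10^8 J/(m²·K).
Time required: Δt = C ΔT / F = 3.44×10^8 × -6.17 / -336 = 6.32×10^6 s.
In days: 6.32×10^6 s / (86400 s/day) = 73.2 days.

73 days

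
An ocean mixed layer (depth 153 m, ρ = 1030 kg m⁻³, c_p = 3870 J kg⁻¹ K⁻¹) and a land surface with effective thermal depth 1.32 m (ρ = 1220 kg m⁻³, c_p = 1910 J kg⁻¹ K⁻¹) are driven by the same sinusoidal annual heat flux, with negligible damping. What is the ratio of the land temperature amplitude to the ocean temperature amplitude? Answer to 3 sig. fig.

198

C_ocean = 1030 × 3870 × 153 = 6.10×10^8 J/(m²·K).
C_land = 1220 × 1910 × 1.32 = 3.08×10^6 J/(m²·K).
Undamped amplitude ∝ 1/C, so A_land/A_ocean = C_ocean/C_land = 198.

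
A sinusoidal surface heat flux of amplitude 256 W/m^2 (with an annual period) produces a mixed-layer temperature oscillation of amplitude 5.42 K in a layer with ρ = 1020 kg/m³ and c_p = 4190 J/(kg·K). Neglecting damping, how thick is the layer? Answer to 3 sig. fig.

ω = 2π / 3.15×10^7 s = 1.99×10^-7 s⁻¹.
Required C = F₀ / (A ω) = 256 / (5.42 × 1.99×10^-7) = 2.37×10^8 J/(m²·K).
D = C / (ρ c_p) = 2.37×10^8 / (1020 × 4190) = 55.5 m.

55.5 m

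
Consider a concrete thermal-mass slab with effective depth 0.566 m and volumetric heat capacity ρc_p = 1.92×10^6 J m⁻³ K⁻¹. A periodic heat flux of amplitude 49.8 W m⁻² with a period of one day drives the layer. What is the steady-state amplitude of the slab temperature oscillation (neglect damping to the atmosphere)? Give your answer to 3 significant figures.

Areal heat capacity C = ρc_p × D = 1.92×10^6 × 0.566 = 1.09×10^6 J/(m²·K).
Angular frequency ω = 2π / T = 2π / 86400 s = 7.27×10^-5 s⁻¹.
Cω = 1.09×10^6 × 7.27×10^-5 = 79.0 W/(m²·K).
Amplitude A = F₀ / (Cω) = 49.8 / 79.0 = 0.630 K.

0.630 K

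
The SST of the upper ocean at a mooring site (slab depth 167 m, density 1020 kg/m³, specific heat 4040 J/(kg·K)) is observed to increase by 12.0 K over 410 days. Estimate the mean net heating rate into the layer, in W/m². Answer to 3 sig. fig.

233

Areal heat capacity C = ρ c_p D = 1020 × 4040 × 167 = 6.88×10^8 J m⁻² K⁻¹.
Required heat per unit area: Q = C ΔT = 6.88×10^8 × 12.0 = 8.26×10^9 J/m².
Flux F = Q / Δt = 8.26×10^9 / 3.54×10^7 s = 233 W/m².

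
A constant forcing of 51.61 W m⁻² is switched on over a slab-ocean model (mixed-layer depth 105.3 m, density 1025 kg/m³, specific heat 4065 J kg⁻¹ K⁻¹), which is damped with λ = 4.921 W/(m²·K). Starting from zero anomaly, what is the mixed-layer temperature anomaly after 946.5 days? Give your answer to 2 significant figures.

6.3 K

Areal heat capacity C = ρ c_p D = 1025 × 4065 × 105.3 = 4.39×10^8 J/(m^2 K).
τ = C / λ = 4.39×10^8 / 4.921 = 8.92×10^7 s.
Equilibrium anomaly ΔT_eq = F / λ = 51.61 / 4.921 = 10.5 K.
t = 946.5 days = 8.18×10^7 s, so t/τ = 0.917.
ΔT(t) = ΔT_eq (1 − e^(−t/τ)) = 10.5 × (1 − e^−0.917) = 6.30 K.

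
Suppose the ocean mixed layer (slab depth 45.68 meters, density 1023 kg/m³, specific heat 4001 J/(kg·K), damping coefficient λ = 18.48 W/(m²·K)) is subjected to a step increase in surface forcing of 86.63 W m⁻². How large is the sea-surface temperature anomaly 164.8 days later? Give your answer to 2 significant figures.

3.5 K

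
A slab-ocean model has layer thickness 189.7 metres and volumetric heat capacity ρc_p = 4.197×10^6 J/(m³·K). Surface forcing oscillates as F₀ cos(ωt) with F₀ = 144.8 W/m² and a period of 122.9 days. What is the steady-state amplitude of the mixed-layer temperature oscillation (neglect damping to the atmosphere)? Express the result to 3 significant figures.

0.307 K

Areal heat capacity C = ρc_p × D = 4.197×10^6 × 189.7 = 7.96×10^8 J/(m²·K).
Angular frequency ω = 2π / T = 2π / 1.06×10^7 s = 5.92×10^-7 s⁻¹.
Cω = 7.96×10^8 × 5.92×10^-7 = 471 W/(m²·K).
Amplitude A = F₀ / (Cω) = 144.8 / 471 = 0.307 K.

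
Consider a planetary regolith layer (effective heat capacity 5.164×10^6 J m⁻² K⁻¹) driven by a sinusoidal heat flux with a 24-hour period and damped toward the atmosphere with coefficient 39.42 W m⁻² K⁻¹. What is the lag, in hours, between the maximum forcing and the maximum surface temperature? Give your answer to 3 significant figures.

5.60 hours

Areal heat capacity C = 5.164×10^6 J m⁻² K⁻¹ (given).
ω = 2π / 86400 s = 7.27×10^-5 s⁻¹.
Phase lag φ = arctan(Cω/λ) = arctan(376/39.42) = 1.47 rad.
Time lag = φ / ω = 1.47 / 7.27×10^-5 = 20200 s = 5.60 hours.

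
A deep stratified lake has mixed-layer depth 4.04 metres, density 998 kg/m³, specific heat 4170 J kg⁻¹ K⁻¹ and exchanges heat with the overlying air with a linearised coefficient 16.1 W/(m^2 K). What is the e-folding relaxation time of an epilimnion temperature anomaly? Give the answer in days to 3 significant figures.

12.1 days

Areal heat capacity C = ρ c_p D = 998 × 4170 × 4.04 = 1.68×10^7 J m⁻² K⁻¹.
Relaxation time τ = C / λ = 1.68×10^7 / 16.1 = 1.04×10^6 s.
In days: 1.04×10^6 s / (86400 s/day) = 12.1 days.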